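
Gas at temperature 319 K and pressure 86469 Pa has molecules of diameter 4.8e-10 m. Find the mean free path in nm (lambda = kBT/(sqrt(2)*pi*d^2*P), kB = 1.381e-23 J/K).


Mean free path: lambda = kB*T / (sqrt(2) * pi * d^2 * P)
lambda = 1.381e-23 * 319 / (sqrt(2) * pi * (4.8e-10)^2 * 86469)
lambda = 4.9771e-08 m
lambda = 49.77 nm

49.77


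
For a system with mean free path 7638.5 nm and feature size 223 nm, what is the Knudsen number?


Knudsen number Kn = lambda / L
Kn = 7638.5 / 223
Kn = 34.2534

34.2534


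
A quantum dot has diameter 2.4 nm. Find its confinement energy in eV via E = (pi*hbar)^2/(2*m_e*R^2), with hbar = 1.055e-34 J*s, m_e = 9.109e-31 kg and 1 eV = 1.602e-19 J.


Radius R = 2.4/2 = 1.2 nm = 1.2e-09 m
E = (pi * 1.055e-34)^2 / (2 * 9.109e-31 * (1.2e-09)^2)
E(J) = 4.18737e-20
E = E(J) / 1.602e-19 = 0.2614 eV

0.2614


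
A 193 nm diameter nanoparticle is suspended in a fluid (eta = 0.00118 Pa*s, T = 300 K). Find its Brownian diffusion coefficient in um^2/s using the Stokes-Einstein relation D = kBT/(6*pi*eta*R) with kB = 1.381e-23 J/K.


Radius R = 193/2 = 96.5 nm = 9.65e-08 m
D = kB*T / (6*pi*eta*R)
D = 1.381e-23 * 300 / (6 * pi * 0.00118 * 9.65e-08)
D = 1.93021e-12 m^2/s = 1.93 um^2/s

1.93


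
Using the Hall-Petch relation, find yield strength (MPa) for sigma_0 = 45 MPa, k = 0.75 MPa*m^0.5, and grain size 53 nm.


d = 53 nm = 5.3e-08 m
sqrt(d) = 0.0002302173
Hall-Petch contribution = k / sqrt(d) = 0.75 / 0.0002302173 = 3257.8 MPa
sigma = sigma_0 + k/sqrt(d) = 45 + 3257.8 = 3302.8 MPa

3302.8


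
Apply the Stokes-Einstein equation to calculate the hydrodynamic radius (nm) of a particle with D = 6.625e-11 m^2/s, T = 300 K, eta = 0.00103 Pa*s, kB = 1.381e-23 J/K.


Stokes-Einstein: R = kB*T / (6*pi*eta*D)
R = 1.381e-23 * 300 / (6 * pi * 0.00103 * 6.625e-11)
R = 3.221e-09 m = 3.22 nm

3.22


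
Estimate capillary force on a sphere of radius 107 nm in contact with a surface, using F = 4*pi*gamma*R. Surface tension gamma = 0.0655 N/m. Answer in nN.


Convert radius: R = 107 nm = 1.07e-07 m
F = 4 * pi * gamma * R
F = 4 * pi * 0.0655 * 1.07e-07
F = 8.80714e-08 N = 88.0714 nN

88.0714


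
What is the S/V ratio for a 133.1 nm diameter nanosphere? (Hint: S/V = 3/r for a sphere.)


Radius r = 133.1/2 = 66.55 nm
S/V = 3 / r = 3 / 66.55
S/V = 0.0451 nm^-1

0.0451


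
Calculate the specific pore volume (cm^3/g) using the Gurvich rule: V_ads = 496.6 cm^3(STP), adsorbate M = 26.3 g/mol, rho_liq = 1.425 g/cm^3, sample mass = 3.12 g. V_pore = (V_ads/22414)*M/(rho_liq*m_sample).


Moles adsorbed n = V_ads / 22414 = 496.6 / 22414 = 2.215580e-02 mol
Liquid volume V_liq = n * M / rho_liq = 2.215580e-02 * 26.3 / 1.425 = 0.40891 cm^3
Specific pore volume V_pore = V_liq / m_sample = 0.40891 / 3.12
V_pore = 0.1311 cm^3/g

0.1311


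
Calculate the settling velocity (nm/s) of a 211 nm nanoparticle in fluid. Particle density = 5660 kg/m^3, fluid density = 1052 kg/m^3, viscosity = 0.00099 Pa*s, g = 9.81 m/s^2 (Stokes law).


Radius R = 211/2 nm = 1.055e-07 m
Density difference = 5660 - 1052 = 4608 kg/m^3
v = 2 * R^2 * (rho_p - rho_f) * g / (9 * eta)
v = 2 * (1.055e-07)^2 * 4608 * 9.81 / (9 * 0.00099)
v = 1.12938e-07 m/s = 112.9376 nm/s

112.9376


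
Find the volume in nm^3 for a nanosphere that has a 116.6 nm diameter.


Radius r = 116.6/2 = 58.3 nm
Volume V = (4/3) * pi * r^3
V = (4/3) * pi * (58.3)^3
V = 830030.93 nm^3

830030.93


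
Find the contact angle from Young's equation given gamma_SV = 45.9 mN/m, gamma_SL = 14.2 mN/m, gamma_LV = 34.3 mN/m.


cos(theta) = (gamma_SV - gamma_SL) / gamma_LV
cos(theta) = (45.9 - 14.2) / 34.3
cos(theta) = 0.924198
theta = arccos(0.924198) = 22.45 degrees

22.45


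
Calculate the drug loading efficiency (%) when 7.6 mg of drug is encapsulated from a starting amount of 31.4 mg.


Drug loading efficiency = (drug loaded / drug initial) * 100
DLE = 7.6 / 31.4 * 100
DLE = 0.242 * 100
DLE = 24.2%

24.2


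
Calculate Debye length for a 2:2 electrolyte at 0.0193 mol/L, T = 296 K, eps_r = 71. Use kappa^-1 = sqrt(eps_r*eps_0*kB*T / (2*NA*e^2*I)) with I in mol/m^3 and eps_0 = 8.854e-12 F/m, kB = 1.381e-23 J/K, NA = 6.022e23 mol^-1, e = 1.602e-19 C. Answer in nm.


Ionic strength I = 0.0193 * 2^2 * 1000 = 77.2 mol/m^3
kappa^-1 = sqrt(71 * 8.854e-12 * 1.381e-23 * 296 / (2 * 6.022e23 * (1.602e-19)^2 * 77.2))
kappa^-1 = 1.038 nm

1.038


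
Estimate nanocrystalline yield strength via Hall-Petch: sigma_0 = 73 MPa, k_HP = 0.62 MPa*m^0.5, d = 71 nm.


d = 71 nm = 7.1e-08 m
sqrt(d) = 0.0002664583
Hall-Petch contribution = k / sqrt(d) = 0.62 / 0.0002664583 = 2326.8 MPa
sigma = sigma_0 + k/sqrt(d) = 73 + 2326.8 = 2399.8 MPa

2399.8


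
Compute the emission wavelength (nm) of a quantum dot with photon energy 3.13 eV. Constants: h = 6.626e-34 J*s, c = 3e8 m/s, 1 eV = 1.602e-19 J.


Convert energy: E = 3.13 eV = 3.13 * 1.602e-19 = 5.01426e-19 J
lambda = h*c / E = 6.626e-34 * 3e8 / 5.01426e-19
lambda = 3.96429e-07 m = 396.4 nm

396.4


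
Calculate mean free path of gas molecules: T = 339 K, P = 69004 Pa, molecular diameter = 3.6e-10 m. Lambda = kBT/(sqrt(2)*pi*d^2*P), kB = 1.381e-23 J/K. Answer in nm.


Mean free path: lambda = kB*T / (sqrt(2) * pi * d^2 * P)
lambda = 1.381e-23 * 339 / (sqrt(2) * pi * (3.6e-10)^2 * 69004)
lambda = 1.17828e-07 m
lambda = 117.83 nm

117.83


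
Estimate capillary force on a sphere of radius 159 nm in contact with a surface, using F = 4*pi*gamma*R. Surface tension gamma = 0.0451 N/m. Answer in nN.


Convert radius: R = 159 nm = 1.59e-07 m
F = 4 * pi * gamma * R
F = 4 * pi * 0.0451 * 1.59e-07
F = 9.01122e-08 N = 90.1122 nN

90.1122


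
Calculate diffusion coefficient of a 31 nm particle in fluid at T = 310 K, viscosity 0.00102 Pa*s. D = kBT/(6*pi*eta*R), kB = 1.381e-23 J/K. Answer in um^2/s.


Radius R = 31/2 = 15.5 nm = 1.55e-08 m
D = kB*T / (6*pi*eta*R)
D = 1.381e-23 * 310 / (6 * pi * 0.00102 * 1.55e-08)
D = 1.43656e-11 m^2/s = 14.366 um^2/s

14.366


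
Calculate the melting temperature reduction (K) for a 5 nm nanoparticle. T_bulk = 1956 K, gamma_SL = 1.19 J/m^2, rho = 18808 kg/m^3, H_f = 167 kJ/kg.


Radius R = 5/2 = 2.5 nm = 2.5e-09 m
Convert H_f = 167 kJ/kg = 167000 J/kg
dT = 2 * gamma_SL * T_bulk / (rho * H_f * R)
dT = 2 * 1.19 * 1956 / (18808 * 167000 * 2.5e-09)
dT = 592.9 K

592.9


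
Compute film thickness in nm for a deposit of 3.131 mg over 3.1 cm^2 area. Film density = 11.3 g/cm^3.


Convert: m = 3.131 mg = 3.1310e-06 kg, A = 3.1 cm^2 = 3.1000e-04 m^2, rho = 11.3 g/cm^3 = 11300 kg/m^3
t = m / (A * rho)
t = 3.1310e-06 / (3.1000e-04 * 11300)
t = 8.9381e-07 m = 893.8 nm

893.8


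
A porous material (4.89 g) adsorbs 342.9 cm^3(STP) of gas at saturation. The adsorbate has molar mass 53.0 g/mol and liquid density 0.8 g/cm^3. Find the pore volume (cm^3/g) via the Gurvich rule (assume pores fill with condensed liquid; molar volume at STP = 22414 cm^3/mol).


Moles adsorbed n = V_ads / 22414 = 342.9 / 22414 = 1.529847e-02 mol
Liquid volume V_liq = n * M / rho_liq = 1.529847e-02 * 53.0 / 0.8 = 1.01352 cm^3
Specific pore volume V_pore = V_liq / m_sample = 1.01352 / 4.89
V_pore = 0.2073 cm^3/g

0.2073


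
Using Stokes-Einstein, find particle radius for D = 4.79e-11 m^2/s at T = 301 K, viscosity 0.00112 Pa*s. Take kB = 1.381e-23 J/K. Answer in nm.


Stokes-Einstein: R = kB*T / (6*pi*eta*D)
R = 1.381e-23 * 301 / (6 * pi * 0.00112 * 4.79e-11)
R = 4.1106e-09 m = 4.11 nm

4.11


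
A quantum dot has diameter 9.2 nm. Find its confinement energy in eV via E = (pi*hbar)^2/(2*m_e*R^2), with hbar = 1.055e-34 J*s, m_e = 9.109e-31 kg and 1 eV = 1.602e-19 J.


Radius R = 9.2/2 = 4.6 nm = 4.6e-09 m
E = (pi * 1.055e-34)^2 / (2 * 9.109e-31 * (4.6e-09)^2)
E(J) = 2.84963e-21
E = E(J) / 1.602e-19 = 0.0178 eV

0.0178


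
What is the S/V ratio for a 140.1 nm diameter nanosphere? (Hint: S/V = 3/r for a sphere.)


Radius r = 140.1/2 = 70.05 nm
S/V = 3 / r = 3 / 70.05
S/V = 0.0428 nm^-1

0.0428


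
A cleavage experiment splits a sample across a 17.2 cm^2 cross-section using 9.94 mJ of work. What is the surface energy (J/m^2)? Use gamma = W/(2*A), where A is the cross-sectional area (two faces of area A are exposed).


Convert: A = 17.2 cm^2 = 0.00172 m^2, W = 9.94 mJ = 0.00994 J
Cleaving exposes two faces of area A, so total new surface = 2*A and gamma = W / (2*A)
gamma = 0.00994 / (2 * 0.00172)
gamma = 2.89 J/m^2

2.89


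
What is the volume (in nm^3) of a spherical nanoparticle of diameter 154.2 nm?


Radius r = 154.2/2 = 77.1 nm
Volume V = (4/3) * pi * r^3
V = (4/3) * pi * (77.1)^3
V = 1919781.24 nm^3

1919781.24


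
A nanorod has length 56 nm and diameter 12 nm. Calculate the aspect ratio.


Aspect ratio AR = length / diameter
AR = 56 / 12
AR = 4.67

4.67


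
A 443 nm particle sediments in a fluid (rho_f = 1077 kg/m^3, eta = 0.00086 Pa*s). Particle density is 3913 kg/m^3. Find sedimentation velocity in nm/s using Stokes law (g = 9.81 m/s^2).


Radius R = 443/2 nm = 2.215e-07 m
Density difference = 3913 - 1077 = 2836 kg/m^3
v = 2 * R^2 * (rho_p - rho_f) * g / (9 * eta)
v = 2 * (2.215e-07)^2 * 2836 * 9.81 / (9 * 0.00086)
v = 3.52705e-07 m/s = 352.7051 nm/s

352.7051


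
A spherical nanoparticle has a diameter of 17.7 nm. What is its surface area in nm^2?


Radius r = 17.7/2 = 8.85 nm
Surface area SA = 4 * pi * r^2
SA = 4 * pi * (8.85)^2
SA = 984.23 nm^2

984.23


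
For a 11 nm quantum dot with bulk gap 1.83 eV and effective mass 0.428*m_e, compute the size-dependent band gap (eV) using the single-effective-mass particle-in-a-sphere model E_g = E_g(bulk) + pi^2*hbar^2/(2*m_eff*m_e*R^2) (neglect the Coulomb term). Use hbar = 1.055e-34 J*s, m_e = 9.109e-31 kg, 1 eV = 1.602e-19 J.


Radius R = 11/2 nm = 5.5e-09 m
Confinement energy dE = pi^2 * hbar^2 / (2 * m_eff * m_e * R^2)
dE = pi^2 * (1.055e-34)^2 / (2 * 0.428 * 9.109e-31 * (5.5e-09)^2) J, divided by 1.602e-19 J/eV
dE = 0.0291 eV
Total band gap = E_g(bulk) + dE = 1.83 + 0.0291 = 1.8591 eV

1.8591


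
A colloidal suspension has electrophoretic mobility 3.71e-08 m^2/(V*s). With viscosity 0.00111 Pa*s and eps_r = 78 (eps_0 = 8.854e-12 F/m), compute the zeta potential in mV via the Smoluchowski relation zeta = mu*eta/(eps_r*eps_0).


Smoluchowski equation: zeta = mu * eta / (eps_r * eps_0)
zeta = 3.71e-08 * 0.00111 / (78 * 8.854e-12)
zeta = 0.05963 V = 59.63 mV

59.63


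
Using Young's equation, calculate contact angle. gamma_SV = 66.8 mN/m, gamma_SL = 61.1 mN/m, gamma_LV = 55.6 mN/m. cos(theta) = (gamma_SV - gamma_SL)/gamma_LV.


cos(theta) = (gamma_SV - gamma_SL) / gamma_LV
cos(theta) = (66.8 - 61.1) / 55.6
cos(theta) = 0.102518
theta = arccos(0.102518) = 84.12 degrees

84.12


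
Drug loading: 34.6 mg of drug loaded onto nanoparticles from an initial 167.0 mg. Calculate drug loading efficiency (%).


Drug loading efficiency = (drug loaded / drug initial) * 100
DLE = 34.6 / 167.0 * 100
DLE = 0.2072 * 100
DLE = 20.72%

20.72


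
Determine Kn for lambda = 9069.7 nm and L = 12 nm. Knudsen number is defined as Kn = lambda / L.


Knudsen number Kn = lambda / L
Kn = 9069.7 / 12
Kn = 755.8083

755.8083


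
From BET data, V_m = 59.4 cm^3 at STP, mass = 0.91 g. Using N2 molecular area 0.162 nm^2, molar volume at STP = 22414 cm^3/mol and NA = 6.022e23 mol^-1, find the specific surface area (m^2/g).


Number of moles in monolayer = V_m / 22414 = 59.4 / 22414 = 0.00265013
Number of molecules = moles * NA = 0.00265013 * 6.022e23
SA = molecules * sigma / mass
SA = (59.4 / 22414) * 6.022e23 * 0.162e-18 / 0.91
SA = 284.1 m^2/g

284.1


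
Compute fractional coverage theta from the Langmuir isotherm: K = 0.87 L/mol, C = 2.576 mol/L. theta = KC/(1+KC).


Langmuir isotherm: theta = K*C / (1 + K*C)
K*C = 0.87 * 2.576 = 2.24112
theta = 2.24112 / (1 + 2.24112) = 2.24112 / 3.24112
theta = 0.6915

0.6915


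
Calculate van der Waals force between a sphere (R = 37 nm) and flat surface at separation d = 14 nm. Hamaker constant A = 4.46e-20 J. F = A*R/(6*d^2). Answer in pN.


Convert to SI: R = 37 nm = 3.7e-08 m, d = 14 nm = 1.4e-08 m
F = A * R / (6 * d^2)
F = 4.46e-20 * 3.7e-08 / (6 * (1.4e-08)^2)
F = 1.40323e-12 N = 1.403 pN

1.403


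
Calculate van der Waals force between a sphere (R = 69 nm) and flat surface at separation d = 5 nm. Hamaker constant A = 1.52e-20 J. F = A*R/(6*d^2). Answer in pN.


Convert to SI: R = 69 nm = 6.9e-08 m, d = 5 nm = 5e-09 m
F = A * R / (6 * d^2)
F = 1.52e-20 * 6.9e-08 / (6 * (5e-09)^2)
F = 6.992e-12 N = 6.992 pN

6.992


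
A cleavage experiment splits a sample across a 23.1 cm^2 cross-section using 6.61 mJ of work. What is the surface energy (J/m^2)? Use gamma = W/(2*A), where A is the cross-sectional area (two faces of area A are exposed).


Convert: A = 23.1 cm^2 = 0.00231 m^2, W = 6.61 mJ = 0.00661 J
Cleaving exposes two faces of area A, so total new surface = 2*A and gamma = W / (2*A)
gamma = 0.00661 / (2 * 0.00231)
gamma = 1.431 J/m^2

1.431


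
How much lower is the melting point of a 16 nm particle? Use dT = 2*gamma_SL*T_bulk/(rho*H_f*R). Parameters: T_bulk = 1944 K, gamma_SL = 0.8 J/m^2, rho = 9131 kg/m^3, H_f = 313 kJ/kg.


Radius R = 16/2 = 8 nm = 8e-09 m
Convert H_f = 313 kJ/kg = 313000 J/kg
dT = 2 * gamma_SL * T_bulk / (rho * H_f * R)
dT = 2 * 0.8 * 1944 / (9131 * 313000 * 8e-09)
dT = 136.0 K

136.0


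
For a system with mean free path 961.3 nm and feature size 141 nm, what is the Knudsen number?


Knudsen number Kn = lambda / L
Kn = 961.3 / 141
Kn = 6.8177

6.8177


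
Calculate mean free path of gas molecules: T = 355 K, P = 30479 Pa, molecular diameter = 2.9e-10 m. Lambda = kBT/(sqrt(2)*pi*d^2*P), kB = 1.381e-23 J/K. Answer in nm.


Mean free path: lambda = kB*T / (sqrt(2) * pi * d^2 * P)
lambda = 1.381e-23 * 355 / (sqrt(2) * pi * (2.9e-10)^2 * 30479)
lambda = 4.30487e-07 m
lambda = 430.49 nm

430.49


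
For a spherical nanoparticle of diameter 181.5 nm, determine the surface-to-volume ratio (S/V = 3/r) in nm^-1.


Radius r = 181.5/2 = 90.75 nm
S/V = 3 / r = 3 / 90.75
S/V = 0.0331 nm^-1

0.0331


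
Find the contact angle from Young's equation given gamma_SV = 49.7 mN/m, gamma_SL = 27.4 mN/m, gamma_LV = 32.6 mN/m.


cos(theta) = (gamma_SV - gamma_SL) / gamma_LV
cos(theta) = (49.7 - 27.4) / 32.6
cos(theta) = 0.684049
theta = arccos(0.684049) = 46.84 degrees

46.84


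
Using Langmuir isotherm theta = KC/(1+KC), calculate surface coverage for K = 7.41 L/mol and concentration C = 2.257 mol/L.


Langmuir isotherm: theta = K*C / (1 + K*C)
K*C = 7.41 * 2.257 = 16.72437
theta = 16.72437 / (1 + 16.72437) = 16.72437 / 17.72437
theta = 0.9436

0.9436


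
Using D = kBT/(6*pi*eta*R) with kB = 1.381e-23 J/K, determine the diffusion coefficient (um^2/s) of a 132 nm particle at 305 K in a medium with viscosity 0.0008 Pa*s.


Radius R = 132/2 = 66 nm = 6.6e-08 m
D = kB*T / (6*pi*eta*R)
D = 1.381e-23 * 305 / (6 * pi * 0.0008 * 6.6e-08)
D = 4.23212e-12 m^2/s = 4.232 um^2/s

4.232


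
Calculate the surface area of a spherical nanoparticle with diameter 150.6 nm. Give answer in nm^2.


Radius r = 150.6/2 = 75.3 nm
Surface area SA = 4 * pi * r^2
SA = 4 * pi * (75.3)^2
SA = 71252.45 nm^2

71252.45


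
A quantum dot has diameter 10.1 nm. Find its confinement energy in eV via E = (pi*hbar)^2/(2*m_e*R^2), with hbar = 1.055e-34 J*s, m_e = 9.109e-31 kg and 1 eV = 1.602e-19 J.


Radius R = 10.1/2 = 5.05 nm = 5.05e-09 m
E = (pi * 1.055e-34)^2 / (2 * 9.109e-31 * (5.05e-09)^2)
E(J) = 2.3644e-21
E = E(J) / 1.602e-19 = 0.0148 eV

0.0148


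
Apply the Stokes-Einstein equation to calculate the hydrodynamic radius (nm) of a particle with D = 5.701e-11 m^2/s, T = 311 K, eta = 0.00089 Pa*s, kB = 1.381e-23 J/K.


Stokes-Einstein: R = kB*T / (6*pi*eta*D)
R = 1.381e-23 * 311 / (6 * pi * 0.00089 * 5.701e-11)
R = 4.49068e-09 m = 4.49 nm

4.49


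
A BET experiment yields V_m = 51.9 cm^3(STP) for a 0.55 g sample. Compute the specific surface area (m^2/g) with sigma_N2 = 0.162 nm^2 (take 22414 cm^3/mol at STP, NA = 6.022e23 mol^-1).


Number of moles in monolayer = V_m / 22414 = 51.9 / 22414 = 0.00231552
Number of molecules = moles * NA = 0.00231552 * 6.022e23
SA = molecules * sigma / mass
SA = (51.9 / 22414) * 6.022e23 * 0.162e-18 / 0.55
SA = 410.7 m^2/g

410.7


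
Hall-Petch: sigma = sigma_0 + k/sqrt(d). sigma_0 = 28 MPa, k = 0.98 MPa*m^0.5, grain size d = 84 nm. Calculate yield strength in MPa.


d = 84 nm = 8.4e-08 m
sqrt(d) = 0.0002898275
Hall-Petch contribution = k / sqrt(d) = 0.98 / 0.0002898275 = 3381.3 MPa
sigma = sigma_0 + k/sqrt(d) = 28 + 3381.3 = 3409.3 MPa

3409.3


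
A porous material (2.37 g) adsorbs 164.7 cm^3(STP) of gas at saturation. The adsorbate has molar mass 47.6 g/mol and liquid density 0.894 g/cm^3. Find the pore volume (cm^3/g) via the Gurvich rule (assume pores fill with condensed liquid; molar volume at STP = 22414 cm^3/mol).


Moles adsorbed n = V_ads / 22414 = 164.7 / 22414 = 7.348086e-03 mol
Liquid volume V_liq = n * M / rho_liq = 7.348086e-03 * 47.6 / 0.894 = 0.39124 cm^3
Specific pore volume V_pore = V_liq / m_sample = 0.39124 / 2.37
V_pore = 0.1651 cm^3/g

0.1651


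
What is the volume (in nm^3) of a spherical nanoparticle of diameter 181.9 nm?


Radius r = 181.9/2 = 90.95 nm
Volume V = (4/3) * pi * r^3
V = (4/3) * pi * (90.95)^3
V = 3151350.58 nm^3

3151350.58


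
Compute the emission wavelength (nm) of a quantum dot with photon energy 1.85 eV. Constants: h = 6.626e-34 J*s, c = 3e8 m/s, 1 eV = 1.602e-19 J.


Convert energy: E = 1.85 eV = 1.85 * 1.602e-19 = 2.9637e-19 J
lambda = h*c / E = 6.626e-34 * 3e8 / 2.9637e-19
lambda = 6.70716e-07 m = 670.7 nm

670.7


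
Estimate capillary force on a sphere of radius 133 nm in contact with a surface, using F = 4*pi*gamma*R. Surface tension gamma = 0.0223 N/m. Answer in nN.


Convert radius: R = 133 nm = 1.33e-07 m
F = 4 * pi * gamma * R
F = 4 * pi * 0.0223 * 1.33e-07
F = 3.72706e-08 N = 37.2706 nN

37.2706


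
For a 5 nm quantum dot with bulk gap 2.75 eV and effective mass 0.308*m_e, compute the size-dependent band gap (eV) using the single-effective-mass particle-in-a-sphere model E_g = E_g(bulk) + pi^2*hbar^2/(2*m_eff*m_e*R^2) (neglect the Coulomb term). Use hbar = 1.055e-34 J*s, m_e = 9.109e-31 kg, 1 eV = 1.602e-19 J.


Radius R = 5/2 nm = 2.5e-09 m
Confinement energy dE = pi^2 * hbar^2 / (2 * m_eff * m_e * R^2)
dE = pi^2 * (1.055e-34)^2 / (2 * 0.308 * 9.109e-31 * (2.5e-09)^2) J, divided by 1.602e-19 J/eV
dE = 0.1955 eV
Total band gap = E_g(bulk) + dE = 2.75 + 0.1955 = 2.9455 eV

2.9455


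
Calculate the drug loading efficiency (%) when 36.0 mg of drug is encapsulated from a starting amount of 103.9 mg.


Drug loading efficiency = (drug loaded / drug initial) * 100
DLE = 36.0 / 103.9 * 100
DLE = 0.3465 * 100
DLE = 34.65%

34.65


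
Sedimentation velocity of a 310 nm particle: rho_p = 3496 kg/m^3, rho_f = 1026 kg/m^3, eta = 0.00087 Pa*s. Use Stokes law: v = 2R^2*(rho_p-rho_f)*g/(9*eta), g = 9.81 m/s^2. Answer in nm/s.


Radius R = 310/2 nm = 1.55e-07 m
Density difference = 3496 - 1026 = 2470 kg/m^3
v = 2 * R^2 * (rho_p - rho_f) * g / (9 * eta)
v = 2 * (1.55e-07)^2 * 2470 * 9.81 / (9 * 0.00087)
v = 1.48695e-07 m/s = 148.6954 nm/s

148.6954


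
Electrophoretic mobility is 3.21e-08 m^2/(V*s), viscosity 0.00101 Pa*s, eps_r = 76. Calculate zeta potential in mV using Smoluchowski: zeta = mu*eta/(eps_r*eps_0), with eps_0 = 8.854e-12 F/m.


Smoluchowski equation: zeta = mu * eta / (eps_r * eps_0)
zeta = 3.21e-08 * 0.00101 / (76 * 8.854e-12)
zeta = 0.048181 V = 48.18 mV

48.18


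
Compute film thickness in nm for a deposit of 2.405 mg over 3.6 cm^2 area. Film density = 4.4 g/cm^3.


Convert: m = 2.405 mg = 2.4050e-06 kg, A = 3.6 cm^2 = 3.6000e-04 m^2, rho = 4.4 g/cm^3 = 4400 kg/m^3
t = m / (A * rho)
t = 2.4050e-06 / (3.6000e-04 * 4400)
t = 1.5183e-06 m = 1518.3 nm

1518.3


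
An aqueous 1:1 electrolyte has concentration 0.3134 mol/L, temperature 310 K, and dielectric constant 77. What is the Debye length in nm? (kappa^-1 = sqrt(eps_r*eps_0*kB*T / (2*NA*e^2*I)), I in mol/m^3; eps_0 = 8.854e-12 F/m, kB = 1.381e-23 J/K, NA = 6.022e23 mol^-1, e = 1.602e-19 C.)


Ionic strength I = 0.3134 * 1^2 * 1000 = 313.4 mol/m^3
kappa^-1 = sqrt(77 * 8.854e-12 * 1.381e-23 * 310 / (2 * 6.022e23 * (1.602e-19)^2 * 313.4))
kappa^-1 = 0.549 nm

0.549


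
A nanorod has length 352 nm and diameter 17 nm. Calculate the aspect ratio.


Aspect ratio AR = length / diameter
AR = 352 / 17
AR = 20.71

20.71


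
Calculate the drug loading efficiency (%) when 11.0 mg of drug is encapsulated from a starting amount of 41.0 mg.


Drug loading efficiency = (drug loaded / drug initial) * 100
DLE = 11.0 / 41.0 * 100
DLE = 0.2683 * 100
DLE = 26.83%

26.83


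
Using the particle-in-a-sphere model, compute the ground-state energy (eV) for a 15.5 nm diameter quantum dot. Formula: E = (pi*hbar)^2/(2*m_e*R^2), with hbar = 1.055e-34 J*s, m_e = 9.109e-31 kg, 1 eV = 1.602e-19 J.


Radius R = 15.5/2 = 7.75 nm = 7.75e-09 m
E = (pi * 1.055e-34)^2 / (2 * 9.109e-31 * (7.75e-09)^2)
E(J) = 1.00392e-21
E = E(J) / 1.602e-19 = 0.0063 eV

0.0063


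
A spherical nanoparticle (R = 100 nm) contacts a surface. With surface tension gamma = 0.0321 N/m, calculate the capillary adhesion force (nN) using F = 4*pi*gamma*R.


Convert radius: R = 100 nm = 1e-07 m
F = 4 * pi * gamma * R
F = 4 * pi * 0.0321 * 1e-07
F = 4.0338e-08 N = 40.338 nN

40.338


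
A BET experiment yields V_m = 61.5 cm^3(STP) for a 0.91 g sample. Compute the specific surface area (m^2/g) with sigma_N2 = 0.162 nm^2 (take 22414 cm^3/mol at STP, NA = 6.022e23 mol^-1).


Number of moles in monolayer = V_m / 22414 = 61.5 / 22414 = 0.00274382
Number of molecules = moles * NA = 0.00274382 * 6.022e23
SA = molecules * sigma / mass
SA = (61.5 / 22414) * 6.022e23 * 0.162e-18 / 0.91
SA = 294.2 m^2/g

294.2


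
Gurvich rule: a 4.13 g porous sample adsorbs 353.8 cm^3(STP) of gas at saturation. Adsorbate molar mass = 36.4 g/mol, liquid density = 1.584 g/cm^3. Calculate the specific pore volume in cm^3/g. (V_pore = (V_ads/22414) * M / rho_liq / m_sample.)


Moles adsorbed n = V_ads / 22414 = 353.8 / 22414 = 1.578478e-02 mol
Liquid volume V_liq = n * M / rho_liq = 1.578478e-02 * 36.4 / 1.584 = 0.36273 cm^3
Specific pore volume V_pore = V_liq / m_sample = 0.36273 / 4.13
V_pore = 0.0878 cm^3/g

0.0878


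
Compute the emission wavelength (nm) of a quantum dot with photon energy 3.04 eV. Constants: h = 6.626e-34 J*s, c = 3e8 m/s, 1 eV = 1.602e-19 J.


Convert energy: E = 3.04 eV = 3.04 * 1.602e-19 = 4.87008e-19 J
lambda = h*c / E = 6.626e-34 * 3e8 / 4.87008e-19
lambda = 4.08166e-07 m = 408.2 nm

408.2


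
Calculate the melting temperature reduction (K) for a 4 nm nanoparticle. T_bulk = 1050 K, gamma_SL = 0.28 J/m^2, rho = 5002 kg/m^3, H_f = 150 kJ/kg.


Radius R = 4/2 = 2 nm = 2e-09 m
Convert H_f = 150 kJ/kg = 150000 J/kg
dT = 2 * gamma_SL * T_bulk / (rho * H_f * R)
dT = 2 * 0.28 * 1050 / (5002 * 150000 * 2e-09)
dT = 391.8 K

391.8


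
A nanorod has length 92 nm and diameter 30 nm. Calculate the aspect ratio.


Aspect ratio AR = length / diameter
AR = 92 / 30
AR = 3.07

3.07


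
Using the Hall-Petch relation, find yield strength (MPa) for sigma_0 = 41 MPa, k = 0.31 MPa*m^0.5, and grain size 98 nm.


d = 98 nm = 9.8e-08 m
sqrt(d) = 0.0003130495
Hall-Petch contribution = k / sqrt(d) = 0.31 / 0.0003130495 = 990.3 MPa
sigma = sigma_0 + k/sqrt(d) = 41 + 990.3 = 1031.3 MPa

1031.3


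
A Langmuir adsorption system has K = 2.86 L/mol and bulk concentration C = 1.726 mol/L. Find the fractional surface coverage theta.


Langmuir isotherm: theta = K*C / (1 + K*C)
K*C = 2.86 * 1.726 = 4.93636
theta = 4.93636 / (1 + 4.93636) = 4.93636 / 5.93636
theta = 0.8315

0.8315


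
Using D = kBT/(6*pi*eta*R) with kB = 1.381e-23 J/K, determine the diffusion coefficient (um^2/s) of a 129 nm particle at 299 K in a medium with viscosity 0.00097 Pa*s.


Radius R = 129/2 = 64.5 nm = 6.45e-08 m
D = kB*T / (6*pi*eta*R)
D = 1.381e-23 * 299 / (6 * pi * 0.00097 * 6.45e-08)
D = 3.50132e-12 m^2/s = 3.501 um^2/s

3.501


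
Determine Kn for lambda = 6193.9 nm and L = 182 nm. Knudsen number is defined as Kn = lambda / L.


Knudsen number Kn = lambda / L
Kn = 6193.9 / 182
Kn = 34.0324

34.0324


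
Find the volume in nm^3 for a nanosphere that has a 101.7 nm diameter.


Radius r = 101.7/2 = 50.85 nm
Volume V = (4/3) * pi * r^3
V = (4/3) * pi * (50.85)^3
V = 550758.85 nm^3

550758.85


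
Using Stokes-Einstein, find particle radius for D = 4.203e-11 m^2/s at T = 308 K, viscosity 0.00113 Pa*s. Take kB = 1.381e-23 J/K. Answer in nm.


Stokes-Einstein: R = kB*T / (6*pi*eta*D)
R = 1.381e-23 * 308 / (6 * pi * 0.00113 * 4.203e-11)
R = 4.75122e-09 m = 4.75 nm

4.75


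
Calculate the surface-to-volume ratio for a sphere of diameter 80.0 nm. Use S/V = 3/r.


Radius r = 80.0/2 = 40 nm
S/V = 3 / r = 3 / 40
S/V = 0.075 nm^-1

0.075


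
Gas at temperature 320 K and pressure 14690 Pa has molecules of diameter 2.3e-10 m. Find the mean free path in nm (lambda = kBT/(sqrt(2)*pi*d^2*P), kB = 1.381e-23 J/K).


Mean free path: lambda = kB*T / (sqrt(2) * pi * d^2 * P)
lambda = 1.381e-23 * 320 / (sqrt(2) * pi * (2.3e-10)^2 * 14690)
lambda = 1.27997e-06 m
lambda = 1279.97 nm

1279.97


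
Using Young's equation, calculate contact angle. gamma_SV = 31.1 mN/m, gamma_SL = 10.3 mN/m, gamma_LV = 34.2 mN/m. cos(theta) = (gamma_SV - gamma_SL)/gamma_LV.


cos(theta) = (gamma_SV - gamma_SL) / gamma_LV
cos(theta) = (31.1 - 10.3) / 34.2
cos(theta) = 0.608187
theta = arccos(0.608187) = 52.54 degrees

52.54


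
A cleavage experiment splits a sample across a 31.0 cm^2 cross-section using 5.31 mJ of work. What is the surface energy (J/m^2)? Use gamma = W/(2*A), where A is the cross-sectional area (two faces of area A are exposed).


Convert: A = 31.0 cm^2 = 0.0031 m^2, W = 5.31 mJ = 0.00531 J
Cleaving exposes two faces of area A, so total new surface = 2*A and gamma = W / (2*A)
gamma = 0.00531 / (2 * 0.0031)
gamma = 0.856 J/m^2

0.856


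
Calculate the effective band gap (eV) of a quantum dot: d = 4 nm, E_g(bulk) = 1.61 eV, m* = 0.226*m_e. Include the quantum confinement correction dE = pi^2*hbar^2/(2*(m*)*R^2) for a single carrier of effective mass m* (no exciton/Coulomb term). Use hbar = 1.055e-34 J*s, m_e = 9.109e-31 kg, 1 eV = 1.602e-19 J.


Radius R = 4/2 nm = 2e-09 m
Confinement energy dE = pi^2 * hbar^2 / (2 * m_eff * m_e * R^2)
dE = pi^2 * (1.055e-34)^2 / (2 * 0.226 * 9.109e-31 * (2e-09)^2) J, divided by 1.602e-19 J/eV
dE = 0.4164 eV
Total band gap = E_g(bulk) + dE = 1.61 + 0.4164 = 2.0264 eV

2.0264


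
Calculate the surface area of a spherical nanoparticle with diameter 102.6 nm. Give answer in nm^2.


Radius r = 102.6/2 = 51.3 nm
Surface area SA = 4 * pi * r^2
SA = 4 * pi * (51.3)^2
SA = 33070.79 nm^2

33070.79


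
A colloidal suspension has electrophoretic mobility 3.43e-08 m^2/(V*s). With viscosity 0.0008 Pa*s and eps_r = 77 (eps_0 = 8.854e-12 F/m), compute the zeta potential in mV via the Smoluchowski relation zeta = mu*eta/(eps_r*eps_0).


Smoluchowski equation: zeta = mu * eta / (eps_r * eps_0)
zeta = 3.43e-08 * 0.0008 / (77 * 8.854e-12)
zeta = 0.040249 V = 40.25 mV

40.25


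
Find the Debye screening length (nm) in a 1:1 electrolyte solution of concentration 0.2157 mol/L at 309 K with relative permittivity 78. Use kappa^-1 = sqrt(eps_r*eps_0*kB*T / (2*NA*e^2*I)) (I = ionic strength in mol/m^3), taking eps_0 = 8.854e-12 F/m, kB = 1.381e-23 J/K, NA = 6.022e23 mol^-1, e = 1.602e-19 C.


Ionic strength I = 0.2157 * 1^2 * 1000 = 215.7 mol/m^3
kappa^-1 = sqrt(78 * 8.854e-12 * 1.381e-23 * 309 / (2 * 6.022e23 * (1.602e-19)^2 * 215.7))
kappa^-1 = 0.665 nm

0.665


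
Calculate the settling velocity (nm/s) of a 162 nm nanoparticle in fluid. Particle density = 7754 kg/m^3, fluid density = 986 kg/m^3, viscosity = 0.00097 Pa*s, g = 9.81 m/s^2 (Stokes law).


Radius R = 162/2 nm = 8.1e-08 m
Density difference = 7754 - 986 = 6768 kg/m^3
v = 2 * R^2 * (rho_p - rho_f) * g / (9 * eta)
v = 2 * (8.1e-08)^2 * 6768 * 9.81 / (9 * 0.00097)
v = 9.97965e-08 m/s = 99.7965 nm/s

99.7965


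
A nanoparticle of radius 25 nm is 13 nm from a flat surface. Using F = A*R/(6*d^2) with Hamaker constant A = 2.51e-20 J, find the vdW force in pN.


Convert to SI: R = 25 nm = 2.5e-08 m, d = 13 nm = 1.3e-08 m
F = A * R / (6 * d^2)
F = 2.51e-20 * 2.5e-08 / (6 * (1.3e-08)^2)
F = 6.18836e-13 N = 0.619 pN

0.619


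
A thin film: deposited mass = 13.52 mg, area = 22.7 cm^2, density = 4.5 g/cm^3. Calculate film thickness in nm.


Convert: m = 13.52 mg = 1.3520e-05 kg, A = 22.7 cm^2 = 2.2700e-03 m^2, rho = 4.5 g/cm^3 = 4500 kg/m^3
t = m / (A * rho)
t = 1.3520e-05 / (2.2700e-03 * 4500)
t = 1.3235e-06 m = 1323.5 nm

1323.5


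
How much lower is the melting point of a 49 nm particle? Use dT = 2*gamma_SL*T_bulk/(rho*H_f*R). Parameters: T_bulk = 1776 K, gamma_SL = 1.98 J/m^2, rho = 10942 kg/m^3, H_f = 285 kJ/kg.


Radius R = 49/2 = 24.5 nm = 2.45e-08 m
Convert H_f = 285 kJ/kg = 285000 J/kg
dT = 2 * gamma_SL * T_bulk / (rho * H_f * R)
dT = 2 * 1.98 * 1776 / (10942 * 285000 * 2.45e-08)
dT = 92.1 K

92.1


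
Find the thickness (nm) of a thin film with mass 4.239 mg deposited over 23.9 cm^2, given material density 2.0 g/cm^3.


Convert: m = 4.239 mg = 4.2390e-06 kg, A = 23.9 cm^2 = 2.3900e-03 m^2, rho = 2.0 g/cm^3 = 2000 kg/m^3
t = m / (A * rho)
t = 4.2390e-06 / (2.3900e-03 * 2000)
t = 8.8682e-07 m = 886.8 nm

886.8


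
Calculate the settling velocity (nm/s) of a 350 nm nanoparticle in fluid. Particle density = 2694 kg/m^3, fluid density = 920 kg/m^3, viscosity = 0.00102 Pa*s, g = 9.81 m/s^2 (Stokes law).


Radius R = 350/2 nm = 1.75e-07 m
Density difference = 2694 - 920 = 1774 kg/m^3
v = 2 * R^2 * (rho_p - rho_f) * g / (9 * eta)
v = 2 * (1.75e-07)^2 * 1774 * 9.81 / (9 * 0.00102)
v = 1.16114e-07 m/s = 116.1144 nm/s

116.1144


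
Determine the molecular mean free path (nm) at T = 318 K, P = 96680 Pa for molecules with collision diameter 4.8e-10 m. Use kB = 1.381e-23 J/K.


Mean free path: lambda = kB*T / (sqrt(2) * pi * d^2 * P)
lambda = 1.381e-23 * 318 / (sqrt(2) * pi * (4.8e-10)^2 * 96680)
lambda = 4.43748e-08 m
lambda = 44.37 nm

44.37


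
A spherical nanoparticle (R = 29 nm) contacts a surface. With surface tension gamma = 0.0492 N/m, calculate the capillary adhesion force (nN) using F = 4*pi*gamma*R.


Convert radius: R = 29 nm = 2.9e-08 m
F = 4 * pi * gamma * R
F = 4 * pi * 0.0492 * 2.9e-08
F = 1.79297e-08 N = 17.9297 nN

17.9297


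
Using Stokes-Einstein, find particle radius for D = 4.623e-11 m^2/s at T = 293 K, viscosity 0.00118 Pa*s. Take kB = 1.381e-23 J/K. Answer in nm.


Stokes-Einstein: R = kB*T / (6*pi*eta*D)
R = 1.381e-23 * 293 / (6 * pi * 0.00118 * 4.623e-11)
R = 3.93509e-09 m = 3.94 nm

3.94


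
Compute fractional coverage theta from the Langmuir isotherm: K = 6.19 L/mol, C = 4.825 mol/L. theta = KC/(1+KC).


Langmuir isotherm: theta = K*C / (1 + K*C)
K*C = 6.19 * 4.825 = 29.86675
theta = 29.86675 / (1 + 29.86675) = 29.86675 / 30.86675
theta = 0.9676

0.9676


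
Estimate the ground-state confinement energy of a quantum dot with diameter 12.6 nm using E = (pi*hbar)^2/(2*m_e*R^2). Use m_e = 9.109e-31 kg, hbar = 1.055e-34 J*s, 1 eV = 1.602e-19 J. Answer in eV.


Radius R = 12.6/2 = 6.3 nm = 6.3e-09 m
E = (pi * 1.055e-34)^2 / (2 * 9.109e-31 * (6.3e-09)^2)
E(J) = 1.51923e-21
E = E(J) / 1.602e-19 = 0.0095 eV

0.0095


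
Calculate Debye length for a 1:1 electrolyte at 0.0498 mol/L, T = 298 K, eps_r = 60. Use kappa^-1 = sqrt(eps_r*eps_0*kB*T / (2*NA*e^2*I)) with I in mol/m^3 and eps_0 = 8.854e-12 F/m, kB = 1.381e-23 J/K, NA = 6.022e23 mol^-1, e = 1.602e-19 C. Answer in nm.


Ionic strength I = 0.0498 * 1^2 * 1000 = 49.8 mol/m^3
kappa^-1 = sqrt(60 * 8.854e-12 * 1.381e-23 * 298 / (2 * 6.022e23 * (1.602e-19)^2 * 49.8))
kappa^-1 = 1.192 nm

1.192


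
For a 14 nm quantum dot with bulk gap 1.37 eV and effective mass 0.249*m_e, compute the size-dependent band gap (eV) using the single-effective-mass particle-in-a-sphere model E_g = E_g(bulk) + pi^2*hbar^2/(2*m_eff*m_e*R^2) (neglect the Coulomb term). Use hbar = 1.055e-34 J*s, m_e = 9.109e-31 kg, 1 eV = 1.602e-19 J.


Radius R = 14/2 nm = 7e-09 m
Confinement energy dE = pi^2 * hbar^2 / (2 * m_eff * m_e * R^2)
dE = pi^2 * (1.055e-34)^2 / (2 * 0.249 * 9.109e-31 * (7e-09)^2) J, divided by 1.602e-19 J/eV
dE = 0.0308 eV
Total band gap = E_g(bulk) + dE = 1.37 + 0.0308 = 1.4008 eV

1.4008


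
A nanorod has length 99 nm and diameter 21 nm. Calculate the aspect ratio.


Aspect ratio AR = length / diameter
AR = 99 / 21
AR = 4.71

4.71


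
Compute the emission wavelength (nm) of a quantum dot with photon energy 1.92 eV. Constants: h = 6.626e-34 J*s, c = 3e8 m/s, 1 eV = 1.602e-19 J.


Convert energy: E = 1.92 eV = 1.92 * 1.602e-19 = 3.07584e-19 J
lambda = h*c / E = 6.626e-34 * 3e8 / 3.07584e-19
lambda = 6.46262e-07 m = 646.3 nm

646.3


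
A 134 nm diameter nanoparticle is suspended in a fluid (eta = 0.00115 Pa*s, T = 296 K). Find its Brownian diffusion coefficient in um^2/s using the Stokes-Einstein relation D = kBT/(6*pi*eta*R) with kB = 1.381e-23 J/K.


Radius R = 134/2 = 67 nm = 6.7e-08 m
D = kB*T / (6*pi*eta*R)
D = 1.381e-23 * 296 / (6 * pi * 0.00115 * 6.7e-08)
D = 2.81457e-12 m^2/s = 2.815 um^2/s

2.815


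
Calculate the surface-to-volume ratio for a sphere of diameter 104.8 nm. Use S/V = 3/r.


Radius r = 104.8/2 = 52.4 nm
S/V = 3 / r = 3 / 52.4
S/V = 0.0573 nm^-1

0.0573


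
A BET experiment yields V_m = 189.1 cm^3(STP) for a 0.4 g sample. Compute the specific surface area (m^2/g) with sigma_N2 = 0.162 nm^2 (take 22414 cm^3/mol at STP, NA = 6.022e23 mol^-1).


Number of moles in monolayer = V_m / 22414 = 189.1 / 22414 = 0.00843669
Number of molecules = moles * NA = 0.00843669 * 6.022e23
SA = molecules * sigma / mass
SA = (189.1 / 22414) * 6.022e23 * 0.162e-18 / 0.4
SA = 2057.6 m^2/g

2057.6


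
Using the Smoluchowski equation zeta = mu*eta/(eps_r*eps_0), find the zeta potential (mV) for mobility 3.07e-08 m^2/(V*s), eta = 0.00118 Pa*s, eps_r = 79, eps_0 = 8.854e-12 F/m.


Smoluchowski equation: zeta = mu * eta / (eps_r * eps_0)
zeta = 3.07e-08 * 0.00118 / (79 * 8.854e-12)
zeta = 0.051791 V = 51.79 mV

51.79


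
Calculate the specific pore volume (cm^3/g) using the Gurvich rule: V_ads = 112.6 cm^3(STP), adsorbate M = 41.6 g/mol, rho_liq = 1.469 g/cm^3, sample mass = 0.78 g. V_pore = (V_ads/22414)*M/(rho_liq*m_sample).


Moles adsorbed n = V_ads / 22414 = 112.6 / 22414 = 5.023646e-03 mol
Liquid volume V_liq = n * M / rho_liq = 5.023646e-03 * 41.6 / 1.469 = 0.14226 cm^3
Specific pore volume V_pore = V_liq / m_sample = 0.14226 / 0.78
V_pore = 0.1824 cm^3/g

0.1824


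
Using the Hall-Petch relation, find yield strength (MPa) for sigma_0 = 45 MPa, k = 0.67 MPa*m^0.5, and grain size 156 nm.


d = 156 nm = 1.56e-07 m
sqrt(d) = 0.0003949684
Hall-Petch contribution = k / sqrt(d) = 0.67 / 0.0003949684 = 1696.3 MPa
sigma = sigma_0 + k/sqrt(d) = 45 + 1696.3 = 1741.3 MPa

1741.3


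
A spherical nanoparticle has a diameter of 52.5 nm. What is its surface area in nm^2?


Radius r = 52.5/2 = 26.25 nm
Surface area SA = 4 * pi * r^2
SA = 4 * pi * (26.25)^2
SA = 8659.01 nm^2

8659.01


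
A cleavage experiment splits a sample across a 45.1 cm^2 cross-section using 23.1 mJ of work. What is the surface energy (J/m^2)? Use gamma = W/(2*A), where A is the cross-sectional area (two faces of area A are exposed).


Convert: A = 45.1 cm^2 = 0.00451 m^2, W = 23.1 mJ = 0.0231 J
Cleaving exposes two faces of area A, so total new surface = 2*A and gamma = W / (2*A)
gamma = 0.0231 / (2 * 0.00451)
gamma = 2.561 J/m^2

2.561


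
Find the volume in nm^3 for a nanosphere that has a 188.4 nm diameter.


Radius r = 188.4/2 = 94.2 nm
Volume V = (4/3) * pi * r^3
V = (4/3) * pi * (94.2)^3
V = 3501396.7 nm^3

3501396.7


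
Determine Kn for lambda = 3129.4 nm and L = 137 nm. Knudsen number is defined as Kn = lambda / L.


Knudsen number Kn = lambda / L
Kn = 3129.4 / 137
Kn = 22.8423

22.8423


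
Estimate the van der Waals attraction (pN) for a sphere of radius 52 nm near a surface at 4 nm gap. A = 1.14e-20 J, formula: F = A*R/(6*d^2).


Convert to SI: R = 52 nm = 5.2e-08 m, d = 4 nm = 4e-09 m
F = A * R / (6 * d^2)
F = 1.14e-20 * 5.2e-08 / (6 * (4e-09)^2)
F = 6.175e-12 N = 6.175 pN

6.175


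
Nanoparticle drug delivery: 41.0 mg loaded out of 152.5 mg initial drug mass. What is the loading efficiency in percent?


Drug loading efficiency = (drug loaded / drug initial) * 100
DLE = 41.0 / 152.5 * 100
DLE = 0.2689 * 100
DLE = 26.89%

26.89


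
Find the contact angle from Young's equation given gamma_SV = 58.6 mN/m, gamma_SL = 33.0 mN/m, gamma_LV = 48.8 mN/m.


cos(theta) = (gamma_SV - gamma_SL) / gamma_LV
cos(theta) = (58.6 - 33.0) / 48.8
cos(theta) = 0.52459
theta = arccos(0.52459) = 58.36 degrees

58.36


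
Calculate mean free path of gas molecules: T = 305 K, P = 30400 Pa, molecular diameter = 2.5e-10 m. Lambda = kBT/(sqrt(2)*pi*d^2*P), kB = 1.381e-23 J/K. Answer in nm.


Mean free path: lambda = kB*T / (sqrt(2) * pi * d^2 * P)
lambda = 1.381e-23 * 305 / (sqrt(2) * pi * (2.5e-10)^2 * 30400)
lambda = 4.98971e-07 m
lambda = 498.97 nm

498.97


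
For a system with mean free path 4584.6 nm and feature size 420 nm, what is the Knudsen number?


Knudsen number Kn = lambda / L
Kn = 4584.6 / 420
Kn = 10.9157

10.9157


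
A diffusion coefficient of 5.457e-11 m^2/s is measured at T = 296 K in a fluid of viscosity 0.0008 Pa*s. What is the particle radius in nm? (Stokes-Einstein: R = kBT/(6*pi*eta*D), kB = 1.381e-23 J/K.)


Stokes-Einstein: R = kB*T / (6*pi*eta*D)
R = 1.381e-23 * 296 / (6 * pi * 0.0008 * 5.457e-11)
R = 4.96753e-09 m = 4.97 nm

4.97


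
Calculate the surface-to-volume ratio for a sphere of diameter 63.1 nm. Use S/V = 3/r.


Radius r = 63.1/2 = 31.55 nm
S/V = 3 / r = 3 / 31.55
S/V = 0.0951 nm^-1

0.0951


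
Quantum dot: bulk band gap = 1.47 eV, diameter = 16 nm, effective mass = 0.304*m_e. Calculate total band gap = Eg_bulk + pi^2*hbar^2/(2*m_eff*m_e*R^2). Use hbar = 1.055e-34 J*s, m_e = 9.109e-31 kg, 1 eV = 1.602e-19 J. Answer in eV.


Radius R = 16/2 nm = 8e-09 m
Confinement energy dE = pi^2 * hbar^2 / (2 * m_eff * m_e * R^2)
dE = pi^2 * (1.055e-34)^2 / (2 * 0.304 * 9.109e-31 * (8e-09)^2) J, divided by 1.602e-19 J/eV
dE = 0.0193 eV
Total band gap = E_g(bulk) + dE = 1.47 + 0.0193 = 1.4893 eV

1.4893


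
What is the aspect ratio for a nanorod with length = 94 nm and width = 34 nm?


Aspect ratio AR = length / diameter
AR = 94 / 34
AR = 2.76

2.76


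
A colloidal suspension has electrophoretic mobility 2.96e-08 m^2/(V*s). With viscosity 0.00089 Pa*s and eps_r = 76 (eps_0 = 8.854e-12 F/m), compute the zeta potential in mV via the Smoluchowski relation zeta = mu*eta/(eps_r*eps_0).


Smoluchowski equation: zeta = mu * eta / (eps_r * eps_0)
zeta = 2.96e-08 * 0.00089 / (76 * 8.854e-12)
zeta = 0.03915 V = 39.15 mV

39.15


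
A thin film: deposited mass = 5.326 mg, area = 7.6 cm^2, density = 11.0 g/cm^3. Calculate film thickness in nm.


Convert: m = 5.326 mg = 5.3260e-06 kg, A = 7.6 cm^2 = 7.6000e-04 m^2, rho = 11.0 g/cm^3 = 11000 kg/m^3
t = m / (A * rho)
t = 5.3260e-06 / (7.6000e-04 * 11000)
t = 6.3708e-07 m = 637.1 nm

637.1


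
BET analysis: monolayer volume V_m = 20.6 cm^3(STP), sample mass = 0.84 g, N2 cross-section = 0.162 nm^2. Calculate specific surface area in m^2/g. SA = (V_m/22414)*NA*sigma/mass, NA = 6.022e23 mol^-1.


Number of moles in monolayer = V_m / 22414 = 20.6 / 22414 = 0.00091907
Number of molecules = moles * NA = 0.00091907 * 6.022e23
SA = molecules * sigma / mass
SA = (20.6 / 22414) * 6.022e23 * 0.162e-18 / 0.84
SA = 106.7 m^2/g

106.7


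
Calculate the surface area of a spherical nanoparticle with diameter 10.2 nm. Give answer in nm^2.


Radius r = 10.2/2 = 5.1 nm
Surface area SA = 4 * pi * r^2
SA = 4 * pi * (5.1)^2
SA = 326.85 nm^2

326.85
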